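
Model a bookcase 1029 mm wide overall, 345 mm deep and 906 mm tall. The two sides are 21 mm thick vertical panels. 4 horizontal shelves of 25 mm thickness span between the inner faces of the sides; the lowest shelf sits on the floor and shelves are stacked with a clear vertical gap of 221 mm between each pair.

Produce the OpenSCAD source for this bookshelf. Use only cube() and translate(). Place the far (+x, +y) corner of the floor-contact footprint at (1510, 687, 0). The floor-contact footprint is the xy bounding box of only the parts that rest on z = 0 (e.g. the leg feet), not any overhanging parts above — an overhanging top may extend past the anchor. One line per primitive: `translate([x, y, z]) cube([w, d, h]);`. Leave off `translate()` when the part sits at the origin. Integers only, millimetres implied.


translate([481, 342, 0]) cube([21, 345, 906]);
translate([1489, 342, 0]) cube([21, 345, 906]);
translate([502, 342, 0]) cube([987, 345, 25]);
translate([502, 342, 246]) cube([987, 345, 25]);
translate([502, 342, 492]) cube([987, 345, 25]);
translate([502, 342, 738]) cube([987, 345, 25]);


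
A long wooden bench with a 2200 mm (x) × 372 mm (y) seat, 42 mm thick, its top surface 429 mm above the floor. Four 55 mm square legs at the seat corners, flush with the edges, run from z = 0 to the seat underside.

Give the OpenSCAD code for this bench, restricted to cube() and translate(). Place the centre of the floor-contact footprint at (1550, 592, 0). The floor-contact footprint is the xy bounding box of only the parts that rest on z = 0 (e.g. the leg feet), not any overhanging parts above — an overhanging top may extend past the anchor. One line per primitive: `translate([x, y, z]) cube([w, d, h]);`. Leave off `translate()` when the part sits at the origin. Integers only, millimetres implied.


translate([450, 406, 387]) cube([2200, 372, 42]);
translate([450, 406, 0]) cube([55, 55, 387]);
translate([450, 723, 0]) cube([55, 55, 387]);
translate([2595, 406, 0]) cube([55, 55, 387]);
translate([2595, 723, 0]) cube([55, 55, 387]);


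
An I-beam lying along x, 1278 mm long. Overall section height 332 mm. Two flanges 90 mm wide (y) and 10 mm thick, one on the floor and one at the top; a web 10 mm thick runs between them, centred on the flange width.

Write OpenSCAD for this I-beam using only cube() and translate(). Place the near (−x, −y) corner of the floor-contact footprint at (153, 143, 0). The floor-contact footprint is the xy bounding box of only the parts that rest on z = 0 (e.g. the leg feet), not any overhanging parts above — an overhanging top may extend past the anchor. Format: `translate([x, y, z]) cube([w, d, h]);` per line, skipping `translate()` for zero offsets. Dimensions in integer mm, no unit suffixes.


translate([153, 143, 0]) cube([1278, 90, 10]);
translate([153, 183, 10]) cube([1278, 10, 312]);
translate([153, 143, 322]) cube([1278, 90, 10]);


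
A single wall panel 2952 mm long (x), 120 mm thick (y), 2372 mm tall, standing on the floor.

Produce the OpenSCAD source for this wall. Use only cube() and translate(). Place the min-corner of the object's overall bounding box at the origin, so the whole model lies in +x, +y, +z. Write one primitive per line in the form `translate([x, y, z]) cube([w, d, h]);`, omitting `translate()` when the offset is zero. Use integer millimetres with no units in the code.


cube([2952, 120, 2372]);


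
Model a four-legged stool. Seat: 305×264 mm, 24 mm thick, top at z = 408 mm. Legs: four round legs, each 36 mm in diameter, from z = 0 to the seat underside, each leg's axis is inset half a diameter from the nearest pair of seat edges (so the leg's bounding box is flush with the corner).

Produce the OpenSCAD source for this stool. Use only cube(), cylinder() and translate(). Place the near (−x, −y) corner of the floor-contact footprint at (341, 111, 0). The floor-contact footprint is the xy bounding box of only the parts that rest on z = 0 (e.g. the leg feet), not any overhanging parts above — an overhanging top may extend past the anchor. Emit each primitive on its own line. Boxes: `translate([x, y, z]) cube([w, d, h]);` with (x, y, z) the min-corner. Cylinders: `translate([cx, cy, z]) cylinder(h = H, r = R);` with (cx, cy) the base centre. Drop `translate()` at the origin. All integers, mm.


translate([341, 111, 384]) cube([305, 264, 24]);
translate([359, 129, 0]) cylinder(h = 384, r = 18);
translate([628, 129, 0]) cylinder(h = 384, r = 18);
translate([359, 357, 0]) cylinder(h = 384, r = 18);
translate([628, 357, 0]) cylinder(h = 384, r = 18);


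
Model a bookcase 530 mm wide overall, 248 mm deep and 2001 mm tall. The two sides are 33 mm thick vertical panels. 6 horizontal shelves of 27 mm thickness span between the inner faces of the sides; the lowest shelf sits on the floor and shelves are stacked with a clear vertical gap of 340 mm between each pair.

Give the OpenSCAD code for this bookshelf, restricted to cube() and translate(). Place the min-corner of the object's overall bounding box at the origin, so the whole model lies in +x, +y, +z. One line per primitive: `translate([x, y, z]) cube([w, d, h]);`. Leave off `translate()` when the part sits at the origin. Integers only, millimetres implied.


cube([33, 248, 2001]);
translate([497, 0, 0]) cube([33, 248, 2001]);
translate([33, 0, 0]) cube([464, 248, 27]);
translate([33, 0, 367]) cube([464, 248, 27]);
translate([33, 0, 734]) cube([464, 248, 27]);
translate([33, 0, 1101]) cube([464, 248, 27]);
translate([33, 0, 1468]) cube([464, 248, 27]);
translate([33, 0, 1835]) cube([464, 248, 27]);


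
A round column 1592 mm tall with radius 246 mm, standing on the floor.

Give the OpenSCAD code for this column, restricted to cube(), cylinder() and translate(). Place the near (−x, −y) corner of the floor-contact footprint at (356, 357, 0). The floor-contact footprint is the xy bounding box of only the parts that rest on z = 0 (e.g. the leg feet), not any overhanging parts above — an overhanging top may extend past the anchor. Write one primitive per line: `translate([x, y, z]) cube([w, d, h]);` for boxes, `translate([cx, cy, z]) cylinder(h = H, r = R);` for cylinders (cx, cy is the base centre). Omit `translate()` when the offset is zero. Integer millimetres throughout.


translate([602, 603, 0]) cylinder(h = 1592, r = 246);


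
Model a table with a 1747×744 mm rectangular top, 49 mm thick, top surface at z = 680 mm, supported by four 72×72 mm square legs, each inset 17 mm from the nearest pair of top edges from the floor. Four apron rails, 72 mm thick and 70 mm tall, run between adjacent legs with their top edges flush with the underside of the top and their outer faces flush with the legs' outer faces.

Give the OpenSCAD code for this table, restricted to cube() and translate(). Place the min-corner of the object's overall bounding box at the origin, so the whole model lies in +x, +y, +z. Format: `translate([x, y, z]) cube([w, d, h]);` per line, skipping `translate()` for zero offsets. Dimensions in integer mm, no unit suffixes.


translate([0, 0, 631]) cube([1747, 744, 49]);
translate([17, 17, 0]) cube([72, 72, 631]);
translate([1658, 17, 0]) cube([72, 72, 631]);
translate([17, 655, 0]) cube([72, 72, 631]);
translate([1658, 655, 0]) cube([72, 72, 631]);
translate([89, 17, 561]) cube([1569, 72, 70]);
translate([89, 655, 561]) cube([1569, 72, 70]);
translate([17, 89, 561]) cube([72, 566, 70]);
translate([1658, 89, 561]) cube([72, 566, 70]);


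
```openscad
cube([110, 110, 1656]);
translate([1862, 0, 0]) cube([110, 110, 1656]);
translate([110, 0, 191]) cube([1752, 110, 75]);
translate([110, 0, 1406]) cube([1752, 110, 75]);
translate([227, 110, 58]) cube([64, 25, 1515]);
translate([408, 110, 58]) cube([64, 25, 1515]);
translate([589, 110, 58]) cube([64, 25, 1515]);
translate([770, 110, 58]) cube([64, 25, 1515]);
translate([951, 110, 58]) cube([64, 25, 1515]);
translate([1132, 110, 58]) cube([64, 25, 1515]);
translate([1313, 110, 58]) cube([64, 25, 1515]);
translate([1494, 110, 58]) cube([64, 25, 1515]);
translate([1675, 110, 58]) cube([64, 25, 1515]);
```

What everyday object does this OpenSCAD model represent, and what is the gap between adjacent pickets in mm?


A fence section. The picket gap is 117 mm.

Two posts, two rails, 9 pickets — a fence section. Span 1752 mm holds 9 pickets of 64 mm with 10 equal gaps: ⌊(1752 − 9·64) / 10⌋ = 117 mm.


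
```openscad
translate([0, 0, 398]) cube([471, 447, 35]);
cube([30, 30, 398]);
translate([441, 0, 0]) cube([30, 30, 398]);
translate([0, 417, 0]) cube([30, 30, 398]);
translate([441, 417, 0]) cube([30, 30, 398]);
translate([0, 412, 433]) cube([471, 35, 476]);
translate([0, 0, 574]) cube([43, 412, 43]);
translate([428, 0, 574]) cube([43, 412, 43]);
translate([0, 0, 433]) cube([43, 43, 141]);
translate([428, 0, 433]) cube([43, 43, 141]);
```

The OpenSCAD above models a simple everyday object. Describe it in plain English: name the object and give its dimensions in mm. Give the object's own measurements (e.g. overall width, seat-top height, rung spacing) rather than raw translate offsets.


A chair. The seat is a 471×447×35 mm slab with its top at z = 433 mm, on four 30×30 mm corner legs (flush with the seat edges, standing on z = 0). A flat backrest 35 mm thick, 476 mm tall, spans the full seat width and rises from the seat top along its +y edge, rear face flush with the rear of the seat. Two armrests of 43×43 mm section run along each side from the seat's front edge to the front of the backrest, top faces 184 mm above the seat top and outer faces flush with the seat's x-edges; a 43×43 mm post under the front of each armrest stands on the seat at the front corner.


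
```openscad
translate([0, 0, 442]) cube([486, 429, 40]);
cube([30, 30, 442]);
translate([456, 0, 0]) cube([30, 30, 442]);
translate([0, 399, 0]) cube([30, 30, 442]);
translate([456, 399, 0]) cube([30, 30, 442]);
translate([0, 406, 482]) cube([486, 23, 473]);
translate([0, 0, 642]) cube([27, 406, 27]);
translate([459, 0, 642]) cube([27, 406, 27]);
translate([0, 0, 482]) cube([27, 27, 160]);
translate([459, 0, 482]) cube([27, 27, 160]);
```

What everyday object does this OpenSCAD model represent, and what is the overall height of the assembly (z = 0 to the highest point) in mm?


A chair. The overall height is 955 mm.

A slab on four corner posts with a tall panel at the back — a chair. The seat slab sits at z = 442 with thickness 40, and the 473 mm backrest starts at the seat top, so the overall height is 442 + 40 + 473 = 955 mm.


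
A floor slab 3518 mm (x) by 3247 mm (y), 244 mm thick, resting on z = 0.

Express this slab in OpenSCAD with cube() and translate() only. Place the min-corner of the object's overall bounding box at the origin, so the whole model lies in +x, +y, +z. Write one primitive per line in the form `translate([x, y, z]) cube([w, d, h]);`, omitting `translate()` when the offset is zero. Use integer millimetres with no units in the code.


cube([3518, 3247, 244]);


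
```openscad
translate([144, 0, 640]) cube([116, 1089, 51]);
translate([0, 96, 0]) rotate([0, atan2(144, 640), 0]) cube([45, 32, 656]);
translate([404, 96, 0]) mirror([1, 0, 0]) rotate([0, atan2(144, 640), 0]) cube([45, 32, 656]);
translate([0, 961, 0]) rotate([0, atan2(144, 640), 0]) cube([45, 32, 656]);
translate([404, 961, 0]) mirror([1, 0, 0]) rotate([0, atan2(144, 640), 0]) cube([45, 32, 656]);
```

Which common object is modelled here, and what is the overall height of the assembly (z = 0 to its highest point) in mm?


A sawhorse. The overall height is 691 mm.

A beam across two mirrored pairs of raked legs — a sawhorse. The beam's underside is at z = 640 (matching the legs' vertical rise in atan2(144, 640)) and the beam is 51 mm tall, so its top is at 640 + 51 = 691 mm. The raked legs top out at the beam's underside, so that is the highest point.


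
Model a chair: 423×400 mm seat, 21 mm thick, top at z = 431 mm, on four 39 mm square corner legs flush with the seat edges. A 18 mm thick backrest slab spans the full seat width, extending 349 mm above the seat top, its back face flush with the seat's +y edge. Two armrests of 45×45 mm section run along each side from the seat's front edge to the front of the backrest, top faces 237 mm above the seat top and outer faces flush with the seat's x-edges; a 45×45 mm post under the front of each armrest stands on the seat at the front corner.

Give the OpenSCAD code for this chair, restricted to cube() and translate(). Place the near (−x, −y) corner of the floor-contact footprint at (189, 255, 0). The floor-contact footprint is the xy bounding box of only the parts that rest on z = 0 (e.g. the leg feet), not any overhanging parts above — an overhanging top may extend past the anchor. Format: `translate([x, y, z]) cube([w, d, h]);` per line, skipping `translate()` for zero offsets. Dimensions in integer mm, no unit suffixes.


translate([189, 255, 410]) cube([423, 400, 21]);
translate([189, 255, 0]) cube([39, 39, 410]);
translate([573, 255, 0]) cube([39, 39, 410]);
translate([189, 616, 0]) cube([39, 39, 410]);
translate([573, 616, 0]) cube([39, 39, 410]);
translate([189, 637, 431]) cube([423, 18, 349]);
translate([189, 255, 623]) cube([45, 382, 45]);
translate([567, 255, 623]) cube([45, 382, 45]);
translate([189, 255, 431]) cube([45, 45, 192]);
translate([567, 255, 431]) cube([45, 45, 192]);


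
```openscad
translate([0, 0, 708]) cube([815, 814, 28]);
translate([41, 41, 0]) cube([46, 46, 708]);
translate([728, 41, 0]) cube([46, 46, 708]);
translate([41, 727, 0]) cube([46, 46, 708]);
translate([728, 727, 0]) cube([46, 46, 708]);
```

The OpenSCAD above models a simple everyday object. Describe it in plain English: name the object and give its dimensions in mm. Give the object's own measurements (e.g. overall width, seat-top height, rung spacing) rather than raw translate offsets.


A rectangular dining table. The top is 815×814×28 mm with its upper surface at z = 736 mm. It stands on four 46×46 mm square legs, each inset 41 mm from the nearest pair of top edges, running from the floor to the underside of the top.


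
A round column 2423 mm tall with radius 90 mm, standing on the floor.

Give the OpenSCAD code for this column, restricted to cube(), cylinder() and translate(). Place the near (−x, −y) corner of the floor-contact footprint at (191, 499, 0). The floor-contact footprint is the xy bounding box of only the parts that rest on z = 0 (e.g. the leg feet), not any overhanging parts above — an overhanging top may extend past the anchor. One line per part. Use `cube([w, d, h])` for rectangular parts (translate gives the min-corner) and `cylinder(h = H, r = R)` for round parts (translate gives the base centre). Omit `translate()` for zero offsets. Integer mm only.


translate([281, 589, 0]) cylinder(h = 2423, r = 90);


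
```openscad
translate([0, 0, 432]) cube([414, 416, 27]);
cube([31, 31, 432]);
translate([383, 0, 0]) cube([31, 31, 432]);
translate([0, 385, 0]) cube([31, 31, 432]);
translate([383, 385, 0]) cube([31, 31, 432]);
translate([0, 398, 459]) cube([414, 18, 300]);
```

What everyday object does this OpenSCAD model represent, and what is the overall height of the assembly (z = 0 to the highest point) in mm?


A chair. The overall height is 759 mm.

A slab on four corner posts with a tall panel at the back — a chair. The seat slab sits at z = 432 with thickness 27, and the 300 mm backrest starts at the seat top, so the overall height is 432 + 27 + 300 = 759 mm.


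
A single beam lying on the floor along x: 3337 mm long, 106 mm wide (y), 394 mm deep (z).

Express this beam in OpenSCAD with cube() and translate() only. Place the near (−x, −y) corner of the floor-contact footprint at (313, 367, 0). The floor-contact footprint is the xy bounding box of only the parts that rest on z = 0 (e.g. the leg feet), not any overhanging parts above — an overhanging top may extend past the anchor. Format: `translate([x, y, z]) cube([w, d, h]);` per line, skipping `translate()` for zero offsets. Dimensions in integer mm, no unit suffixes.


translate([313, 367, 0]) cube([3337, 106, 394]);


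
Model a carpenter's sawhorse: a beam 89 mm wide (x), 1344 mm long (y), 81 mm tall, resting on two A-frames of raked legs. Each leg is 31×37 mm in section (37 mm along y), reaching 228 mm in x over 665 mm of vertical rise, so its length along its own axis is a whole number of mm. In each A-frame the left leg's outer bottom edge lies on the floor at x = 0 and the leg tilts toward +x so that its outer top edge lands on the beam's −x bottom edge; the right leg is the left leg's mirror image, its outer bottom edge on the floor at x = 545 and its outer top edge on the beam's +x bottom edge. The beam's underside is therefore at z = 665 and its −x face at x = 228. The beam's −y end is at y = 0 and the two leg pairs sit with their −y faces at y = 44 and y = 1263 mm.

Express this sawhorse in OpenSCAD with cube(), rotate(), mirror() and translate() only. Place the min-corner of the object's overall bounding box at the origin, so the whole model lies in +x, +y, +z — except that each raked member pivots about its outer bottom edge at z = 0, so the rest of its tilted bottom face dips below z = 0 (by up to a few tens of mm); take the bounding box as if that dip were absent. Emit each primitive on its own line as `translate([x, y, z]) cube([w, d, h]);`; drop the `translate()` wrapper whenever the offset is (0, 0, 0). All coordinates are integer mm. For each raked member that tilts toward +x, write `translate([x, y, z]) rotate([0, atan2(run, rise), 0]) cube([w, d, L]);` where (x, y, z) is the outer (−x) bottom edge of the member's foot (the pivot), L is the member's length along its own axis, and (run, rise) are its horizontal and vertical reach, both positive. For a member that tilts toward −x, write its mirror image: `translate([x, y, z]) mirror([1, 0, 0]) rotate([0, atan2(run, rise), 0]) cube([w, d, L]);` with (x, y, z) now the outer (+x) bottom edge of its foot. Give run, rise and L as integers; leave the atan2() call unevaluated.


// leg length = √(228² + 665²) = 703
// right-leg outer foot x = 2·228 + 89 = 545
// beam min-corner = (228, 0, 665)
translate([228, 0, 665]) cube([89, 1344, 81]);
translate([0, 44, 0]) rotate([0, atan2(228, 665), 0]) cube([31, 37, 703]);
translate([545, 44, 0]) mirror([1, 0, 0]) rotate([0, atan2(228, 665), 0]) cube([31, 37, 703]);
translate([0, 1263, 0]) rotate([0, atan2(228, 665), 0]) cube([31, 37, 703]);
translate([545, 1263, 0]) mirror([1, 0, 0]) rotate([0, atan2(228, 665), 0]) cube([31, 37, 703]);


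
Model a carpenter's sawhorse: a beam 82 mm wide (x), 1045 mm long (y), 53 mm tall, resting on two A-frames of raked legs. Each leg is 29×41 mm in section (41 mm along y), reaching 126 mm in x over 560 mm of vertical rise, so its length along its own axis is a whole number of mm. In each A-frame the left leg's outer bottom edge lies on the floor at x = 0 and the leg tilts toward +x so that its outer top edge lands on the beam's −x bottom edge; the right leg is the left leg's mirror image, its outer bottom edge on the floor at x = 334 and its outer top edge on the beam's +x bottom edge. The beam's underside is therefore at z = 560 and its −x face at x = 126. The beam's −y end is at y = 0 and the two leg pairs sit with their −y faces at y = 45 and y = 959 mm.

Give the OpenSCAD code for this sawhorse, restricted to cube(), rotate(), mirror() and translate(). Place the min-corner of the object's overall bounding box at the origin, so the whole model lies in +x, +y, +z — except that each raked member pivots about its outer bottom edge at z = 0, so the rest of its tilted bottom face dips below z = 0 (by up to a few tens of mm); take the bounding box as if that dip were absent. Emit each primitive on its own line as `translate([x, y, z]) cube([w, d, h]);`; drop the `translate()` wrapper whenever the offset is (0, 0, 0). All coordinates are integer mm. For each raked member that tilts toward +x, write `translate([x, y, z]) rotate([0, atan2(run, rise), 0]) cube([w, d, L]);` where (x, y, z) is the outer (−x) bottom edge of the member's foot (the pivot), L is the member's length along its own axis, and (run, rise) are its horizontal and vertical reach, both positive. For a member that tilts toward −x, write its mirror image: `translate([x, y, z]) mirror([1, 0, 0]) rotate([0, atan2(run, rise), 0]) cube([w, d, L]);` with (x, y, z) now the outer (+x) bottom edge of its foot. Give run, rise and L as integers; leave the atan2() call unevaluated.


translate([126, 0, 560]) cube([82, 1045, 53]);
translate([0, 45, 0]) rotate([0, atan2(126, 560), 0]) cube([29, 41, 574]);
translate([334, 45, 0]) mirror([1, 0, 0]) rotate([0, atan2(126, 560), 0]) cube([29, 41, 574]);
translate([0, 959, 0]) rotate([0, atan2(126, 560), 0]) cube([29, 41, 574]);
translate([334, 959, 0]) mirror([1, 0, 0]) rotate([0, atan2(126, 560), 0]) cube([29, 41, 574]);


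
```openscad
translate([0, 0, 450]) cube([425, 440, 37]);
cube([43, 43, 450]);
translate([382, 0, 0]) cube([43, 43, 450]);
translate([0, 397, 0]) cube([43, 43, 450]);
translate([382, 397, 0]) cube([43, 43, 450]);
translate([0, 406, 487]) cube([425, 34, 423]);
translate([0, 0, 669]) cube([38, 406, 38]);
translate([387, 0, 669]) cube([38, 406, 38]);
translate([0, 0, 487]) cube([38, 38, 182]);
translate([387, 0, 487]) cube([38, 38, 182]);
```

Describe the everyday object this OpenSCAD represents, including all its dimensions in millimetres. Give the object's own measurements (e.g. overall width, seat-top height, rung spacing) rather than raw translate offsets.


A chair. The seat is a 425×440×37 mm slab with its top at z = 487 mm, on four 43×43 mm corner legs (flush with the seat edges, standing on z = 0). A flat backrest 34 mm thick, 423 mm tall, spans the full seat width and rises from the seat top along its +y edge, rear face flush with the rear of the seat. Two armrests of 38×38 mm section run along each side from the seat's front edge to the front of the backrest, top faces 220 mm above the seat top and outer faces flush with the seat's x-edges; a 38×38 mm post under the front of each armrest stands on the seat at the front corner.


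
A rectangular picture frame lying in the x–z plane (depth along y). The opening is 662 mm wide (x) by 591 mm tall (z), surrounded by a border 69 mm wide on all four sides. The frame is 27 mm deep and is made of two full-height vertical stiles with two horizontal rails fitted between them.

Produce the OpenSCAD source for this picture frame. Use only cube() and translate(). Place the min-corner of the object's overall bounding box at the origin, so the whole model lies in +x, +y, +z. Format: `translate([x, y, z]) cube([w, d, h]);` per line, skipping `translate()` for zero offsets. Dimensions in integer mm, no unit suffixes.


cube([69, 27, 729]);
translate([731, 0, 0]) cube([69, 27, 729]);
translate([69, 0, 0]) cube([662, 27, 69]);
translate([69, 0, 660]) cube([662, 27, 69]);


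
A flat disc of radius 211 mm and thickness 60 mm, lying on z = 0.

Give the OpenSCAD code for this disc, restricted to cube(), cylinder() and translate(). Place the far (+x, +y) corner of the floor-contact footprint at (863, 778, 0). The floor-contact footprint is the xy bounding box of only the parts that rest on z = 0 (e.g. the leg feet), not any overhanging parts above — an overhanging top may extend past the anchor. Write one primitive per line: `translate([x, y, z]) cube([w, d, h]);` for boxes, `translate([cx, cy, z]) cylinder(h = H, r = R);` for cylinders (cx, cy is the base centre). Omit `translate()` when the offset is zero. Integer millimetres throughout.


translate([652, 567, 0]) cylinder(h = 60, r = 211);


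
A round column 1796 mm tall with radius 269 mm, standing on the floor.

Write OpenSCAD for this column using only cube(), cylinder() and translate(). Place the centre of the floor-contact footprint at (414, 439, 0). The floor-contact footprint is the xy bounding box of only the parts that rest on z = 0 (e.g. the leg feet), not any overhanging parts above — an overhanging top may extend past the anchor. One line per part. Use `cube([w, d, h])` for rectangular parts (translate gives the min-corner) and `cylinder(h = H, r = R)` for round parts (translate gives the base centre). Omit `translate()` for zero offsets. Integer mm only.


translate([414, 439, 0]) cylinder(h = 1796, r = 269);


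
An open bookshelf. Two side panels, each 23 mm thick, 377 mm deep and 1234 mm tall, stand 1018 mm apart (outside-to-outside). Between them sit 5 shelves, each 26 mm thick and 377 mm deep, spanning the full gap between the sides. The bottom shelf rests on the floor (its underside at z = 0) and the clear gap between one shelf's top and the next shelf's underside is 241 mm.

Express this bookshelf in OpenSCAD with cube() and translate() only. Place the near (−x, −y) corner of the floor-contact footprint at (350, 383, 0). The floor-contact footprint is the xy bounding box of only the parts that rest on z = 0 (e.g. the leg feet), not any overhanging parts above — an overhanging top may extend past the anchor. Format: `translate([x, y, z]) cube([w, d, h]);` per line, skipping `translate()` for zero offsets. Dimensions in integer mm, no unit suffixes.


translate([350, 383, 0]) cube([23, 377, 1234]);
translate([1345, 383, 0]) cube([23, 377, 1234]);
translate([373, 383, 0]) cube([972, 377, 26]);
translate([373, 383, 267]) cube([972, 377, 26]);
translate([373, 383, 534]) cube([972, 377, 26]);
translate([373, 383, 801]) cube([972, 377, 26]);
translate([373, 383, 1068]) cube([972, 377, 26]);


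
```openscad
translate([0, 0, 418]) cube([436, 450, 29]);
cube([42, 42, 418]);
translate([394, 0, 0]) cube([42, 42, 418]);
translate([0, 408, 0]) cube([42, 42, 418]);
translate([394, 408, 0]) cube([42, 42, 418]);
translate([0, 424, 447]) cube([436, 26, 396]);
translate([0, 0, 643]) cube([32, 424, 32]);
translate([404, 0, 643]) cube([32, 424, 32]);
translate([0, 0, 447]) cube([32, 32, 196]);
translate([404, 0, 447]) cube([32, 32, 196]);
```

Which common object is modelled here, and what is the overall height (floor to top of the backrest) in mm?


A chair. The overall height is 843 mm.

A slab on four corner posts with a tall panel at the back — a chair. The seat slab sits at z = 418 with thickness 29, and the 396 mm backrest starts at the seat top, so the overall height is 418 + 29 + 396 = 843 mm.


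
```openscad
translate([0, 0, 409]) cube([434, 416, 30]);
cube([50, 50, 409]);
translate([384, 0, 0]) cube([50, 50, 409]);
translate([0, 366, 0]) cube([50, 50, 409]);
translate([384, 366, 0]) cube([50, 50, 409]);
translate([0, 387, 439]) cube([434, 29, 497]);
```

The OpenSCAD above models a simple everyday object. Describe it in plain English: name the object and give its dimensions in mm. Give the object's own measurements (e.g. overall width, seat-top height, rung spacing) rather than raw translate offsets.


A chair. The seat is a 434×416×30 mm slab with its top at z = 439 mm, on four 50×50 mm corner legs (flush with the seat edges, standing on z = 0). A flat backrest 29 mm thick, 497 mm tall, spans the full seat width and rises from the seat top along its +y edge, rear face flush with the rear of the seat.


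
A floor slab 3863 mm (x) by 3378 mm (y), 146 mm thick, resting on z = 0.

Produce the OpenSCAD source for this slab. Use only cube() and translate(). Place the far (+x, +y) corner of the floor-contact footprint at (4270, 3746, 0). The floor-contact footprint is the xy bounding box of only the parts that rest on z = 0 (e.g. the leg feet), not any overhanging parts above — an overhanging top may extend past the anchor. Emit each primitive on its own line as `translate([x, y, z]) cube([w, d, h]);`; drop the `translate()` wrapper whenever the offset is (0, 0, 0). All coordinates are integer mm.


translate([407, 368, 0]) cube([3863, 3378, 146]);


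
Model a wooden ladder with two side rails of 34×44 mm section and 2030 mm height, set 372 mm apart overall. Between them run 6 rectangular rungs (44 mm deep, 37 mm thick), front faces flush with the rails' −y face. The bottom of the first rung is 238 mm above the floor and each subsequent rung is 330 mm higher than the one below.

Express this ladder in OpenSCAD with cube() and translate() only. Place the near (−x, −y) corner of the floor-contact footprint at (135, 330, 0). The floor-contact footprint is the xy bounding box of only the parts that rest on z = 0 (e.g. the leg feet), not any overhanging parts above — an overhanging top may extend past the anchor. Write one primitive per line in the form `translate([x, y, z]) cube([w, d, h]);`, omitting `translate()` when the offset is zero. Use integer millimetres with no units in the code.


translate([135, 330, 0]) cube([34, 44, 2030]);
translate([473, 330, 0]) cube([34, 44, 2030]);
translate([169, 330, 238]) cube([304, 44, 37]);
translate([169, 330, 568]) cube([304, 44, 37]);
translate([169, 330, 898]) cube([304, 44, 37]);
translate([169, 330, 1228]) cube([304, 44, 37]);
translate([169, 330, 1558]) cube([304, 44, 37]);
translate([169, 330, 1888]) cube([304, 44, 37]);


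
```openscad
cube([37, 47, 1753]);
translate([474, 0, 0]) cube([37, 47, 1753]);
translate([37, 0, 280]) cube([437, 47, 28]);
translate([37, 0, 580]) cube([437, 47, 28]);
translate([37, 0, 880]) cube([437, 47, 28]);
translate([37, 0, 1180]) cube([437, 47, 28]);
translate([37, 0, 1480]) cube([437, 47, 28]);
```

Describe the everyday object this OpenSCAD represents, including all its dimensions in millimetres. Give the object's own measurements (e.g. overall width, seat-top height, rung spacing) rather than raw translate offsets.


A straight ladder. Two 37×47 mm vertical rails, 1753 mm tall, stand 511 mm apart (outside-to-outside) with their front faces coplanar on the −y side. 5 rungs, each 47 mm deep and 28 mm tall, span between the inner faces of the rails, front faces flush with the rails. The lowest rung's underside is at z = 280 mm and rungs are spaced 300 mm apart (underside to underside).


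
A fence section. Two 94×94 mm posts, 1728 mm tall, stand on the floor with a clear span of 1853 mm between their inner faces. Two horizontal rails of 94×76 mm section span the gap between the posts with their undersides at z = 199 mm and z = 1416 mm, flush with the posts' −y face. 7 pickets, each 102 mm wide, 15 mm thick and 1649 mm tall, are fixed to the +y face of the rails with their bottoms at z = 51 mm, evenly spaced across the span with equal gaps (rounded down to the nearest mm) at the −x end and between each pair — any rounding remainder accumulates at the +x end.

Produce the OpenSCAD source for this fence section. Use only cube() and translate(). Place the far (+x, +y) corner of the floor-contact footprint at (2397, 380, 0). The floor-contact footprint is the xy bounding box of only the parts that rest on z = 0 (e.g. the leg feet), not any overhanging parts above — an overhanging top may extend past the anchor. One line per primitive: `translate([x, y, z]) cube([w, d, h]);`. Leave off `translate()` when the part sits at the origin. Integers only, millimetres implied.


translate([356, 286, 0]) cube([94, 94, 1728]);
translate([2303, 286, 0]) cube([94, 94, 1728]);
translate([450, 286, 199]) cube([1853, 94, 76]);
translate([450, 286, 1416]) cube([1853, 94, 76]);
translate([592, 380, 51]) cube([102, 15, 1649]);
translate([836, 380, 51]) cube([102, 15, 1649]);
translate([1080, 380, 51]) cube([102, 15, 1649]);
translate([1324, 380, 51]) cube([102, 15, 1649]);
translate([1568, 380, 51]) cube([102, 15, 1649]);
translate([1812, 380, 51]) cube([102, 15, 1649]);
translate([2056, 380, 51]) cube([102, 15, 1649]);


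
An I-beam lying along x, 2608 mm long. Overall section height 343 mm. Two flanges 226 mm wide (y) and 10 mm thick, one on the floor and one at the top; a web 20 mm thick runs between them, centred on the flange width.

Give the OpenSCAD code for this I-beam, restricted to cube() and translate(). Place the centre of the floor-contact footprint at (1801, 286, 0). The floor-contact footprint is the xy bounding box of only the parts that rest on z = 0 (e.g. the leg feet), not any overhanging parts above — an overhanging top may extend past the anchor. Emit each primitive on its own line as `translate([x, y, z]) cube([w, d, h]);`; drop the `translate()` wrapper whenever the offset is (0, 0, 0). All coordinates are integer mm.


translate([497, 173, 0]) cube([2608, 226, 10]);
translate([497, 276, 10]) cube([2608, 20, 323]);
translate([497, 173, 333]) cube([2608, 226, 10]);


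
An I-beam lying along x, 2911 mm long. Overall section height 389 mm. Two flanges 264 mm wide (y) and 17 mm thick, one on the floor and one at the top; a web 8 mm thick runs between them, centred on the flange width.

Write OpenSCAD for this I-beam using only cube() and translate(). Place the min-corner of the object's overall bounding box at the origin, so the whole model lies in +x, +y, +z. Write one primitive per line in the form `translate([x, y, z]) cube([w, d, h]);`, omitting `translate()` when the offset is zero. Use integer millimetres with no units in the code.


cube([2911, 264, 17]);
translate([0, 128, 17]) cube([2911, 8, 355]);
translate([0, 0, 372]) cube([2911, 264, 17]);


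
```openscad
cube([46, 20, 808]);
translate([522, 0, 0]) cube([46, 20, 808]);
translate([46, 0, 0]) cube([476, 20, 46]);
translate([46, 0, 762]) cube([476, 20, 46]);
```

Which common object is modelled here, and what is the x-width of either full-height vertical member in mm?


A picture frame. The border width is 46 mm.

Four thin pieces enclosing a rectangular opening — a picture frame. The two full-height stiles are 808 mm tall; the top rail sits at z = 762 and is 46 mm tall, so the border above the opening is 808 − 762 = 46 mm, matching the stile x-width.


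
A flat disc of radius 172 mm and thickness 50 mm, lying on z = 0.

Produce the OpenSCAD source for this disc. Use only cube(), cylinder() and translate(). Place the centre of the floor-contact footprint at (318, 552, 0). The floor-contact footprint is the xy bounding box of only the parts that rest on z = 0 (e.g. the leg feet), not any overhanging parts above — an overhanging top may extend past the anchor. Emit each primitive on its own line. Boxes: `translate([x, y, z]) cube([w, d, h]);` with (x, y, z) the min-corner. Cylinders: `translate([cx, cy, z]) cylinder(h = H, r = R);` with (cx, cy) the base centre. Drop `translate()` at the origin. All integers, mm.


translate([318, 552, 0]) cylinder(h = 50, r = 172);


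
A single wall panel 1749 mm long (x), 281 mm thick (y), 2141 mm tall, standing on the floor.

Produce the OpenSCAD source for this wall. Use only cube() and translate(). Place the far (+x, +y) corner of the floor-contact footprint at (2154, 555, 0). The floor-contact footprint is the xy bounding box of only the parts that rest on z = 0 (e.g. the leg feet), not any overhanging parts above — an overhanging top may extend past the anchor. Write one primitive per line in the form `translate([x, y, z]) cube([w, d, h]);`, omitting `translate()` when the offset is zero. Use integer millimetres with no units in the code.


translate([405, 274, 0]) cube([1749, 281, 2141]);


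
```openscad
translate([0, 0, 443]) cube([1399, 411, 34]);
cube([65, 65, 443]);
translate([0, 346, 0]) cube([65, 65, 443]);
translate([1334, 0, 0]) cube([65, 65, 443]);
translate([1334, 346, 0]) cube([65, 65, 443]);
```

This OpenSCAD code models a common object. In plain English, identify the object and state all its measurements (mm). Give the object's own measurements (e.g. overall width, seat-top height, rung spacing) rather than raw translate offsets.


A long wooden bench with a 1399 mm (x) × 411 mm (y) seat, 34 mm thick, its top surface 477 mm above the floor. Four 65 mm square legs at the seat corners, flush with the edges, run from z = 0 to the seat underside.


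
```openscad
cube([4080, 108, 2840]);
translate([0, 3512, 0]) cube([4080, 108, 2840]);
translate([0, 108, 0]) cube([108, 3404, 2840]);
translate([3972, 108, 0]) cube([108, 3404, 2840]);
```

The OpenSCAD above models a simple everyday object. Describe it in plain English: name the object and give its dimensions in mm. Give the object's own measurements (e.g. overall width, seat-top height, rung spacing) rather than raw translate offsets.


The wall frame of a small rectangular building: four walls, each 2840 mm tall and 108 mm thick, enclosing a footprint 4080 mm (x) by 3620 mm (y) outside-to-outside, with no floor or roof. The front and back walls (the −y and +y sides) span the full width; the two side walls fit between them.


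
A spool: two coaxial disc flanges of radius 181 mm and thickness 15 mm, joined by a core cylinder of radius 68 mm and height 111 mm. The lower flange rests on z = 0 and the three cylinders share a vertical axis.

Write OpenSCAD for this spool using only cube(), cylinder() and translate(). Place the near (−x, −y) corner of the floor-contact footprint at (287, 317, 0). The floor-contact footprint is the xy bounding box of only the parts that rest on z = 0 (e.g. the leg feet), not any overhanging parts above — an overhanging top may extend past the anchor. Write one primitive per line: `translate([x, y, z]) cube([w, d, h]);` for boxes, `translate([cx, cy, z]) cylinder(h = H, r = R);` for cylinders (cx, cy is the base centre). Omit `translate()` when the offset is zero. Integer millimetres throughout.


translate([468, 498, 0]) cylinder(h = 15, r = 181);
translate([468, 498, 15]) cylinder(h = 111, r = 68);
translate([468, 498, 126]) cylinder(h = 15, r = 181);


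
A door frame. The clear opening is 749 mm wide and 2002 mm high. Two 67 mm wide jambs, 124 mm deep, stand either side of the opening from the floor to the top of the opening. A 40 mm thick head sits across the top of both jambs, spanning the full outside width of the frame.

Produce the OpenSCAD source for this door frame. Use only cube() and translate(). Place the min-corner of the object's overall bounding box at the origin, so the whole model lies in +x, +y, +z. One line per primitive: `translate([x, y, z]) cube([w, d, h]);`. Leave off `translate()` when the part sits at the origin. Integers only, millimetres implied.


cube([67, 124, 2002]);
translate([816, 0, 0]) cube([67, 124, 2002]);
translate([0, 0, 2002]) cube([883, 124, 40]);


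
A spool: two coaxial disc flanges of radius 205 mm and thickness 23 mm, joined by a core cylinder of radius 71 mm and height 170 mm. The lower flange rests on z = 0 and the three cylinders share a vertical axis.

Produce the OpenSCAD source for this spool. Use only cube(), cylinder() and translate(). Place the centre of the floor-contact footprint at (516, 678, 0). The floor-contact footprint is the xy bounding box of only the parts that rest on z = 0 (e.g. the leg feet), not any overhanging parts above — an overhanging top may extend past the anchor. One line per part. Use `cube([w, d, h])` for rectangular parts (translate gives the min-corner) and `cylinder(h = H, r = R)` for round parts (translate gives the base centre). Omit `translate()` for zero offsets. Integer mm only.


translate([516, 678, 0]) cylinder(h = 23, r = 205);
translate([516, 678, 23]) cylinder(h = 170, r = 71);
translate([516, 678, 193]) cylinder(h = 23, r = 205);


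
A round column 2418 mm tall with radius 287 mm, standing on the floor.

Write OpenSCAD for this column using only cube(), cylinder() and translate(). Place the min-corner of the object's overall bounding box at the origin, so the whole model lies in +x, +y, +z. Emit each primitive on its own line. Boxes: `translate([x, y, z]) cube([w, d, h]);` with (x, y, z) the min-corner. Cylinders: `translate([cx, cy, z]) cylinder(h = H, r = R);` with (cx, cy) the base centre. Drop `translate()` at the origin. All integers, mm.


translate([287, 287, 0]) cylinder(h = 2418, r = 287);


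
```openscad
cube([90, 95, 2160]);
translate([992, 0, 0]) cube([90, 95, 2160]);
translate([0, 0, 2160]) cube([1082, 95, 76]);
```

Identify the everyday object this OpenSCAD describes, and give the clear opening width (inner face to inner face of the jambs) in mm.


A door frame. The clear opening width is 902 mm.

Two 2160 mm tall posts with a header on top — a door frame. The left jamb is 90 mm wide at x = 0; the right jamb starts at x = 992. The clear opening is 992 − 90 = 902 mm.
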